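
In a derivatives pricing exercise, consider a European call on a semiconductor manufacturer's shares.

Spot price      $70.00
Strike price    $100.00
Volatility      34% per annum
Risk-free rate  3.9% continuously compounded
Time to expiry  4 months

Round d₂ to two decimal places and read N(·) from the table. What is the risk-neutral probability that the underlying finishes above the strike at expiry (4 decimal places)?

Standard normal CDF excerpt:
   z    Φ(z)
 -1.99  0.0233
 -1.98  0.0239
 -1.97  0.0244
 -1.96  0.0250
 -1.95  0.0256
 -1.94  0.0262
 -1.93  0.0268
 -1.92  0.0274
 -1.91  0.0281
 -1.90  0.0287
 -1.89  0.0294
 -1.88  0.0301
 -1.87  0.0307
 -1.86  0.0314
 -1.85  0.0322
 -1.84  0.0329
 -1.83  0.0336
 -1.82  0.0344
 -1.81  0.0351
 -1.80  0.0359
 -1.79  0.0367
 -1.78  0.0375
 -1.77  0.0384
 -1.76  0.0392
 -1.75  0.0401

T = 0.3333;  σ√T = 0.1963
d₁ = [ln(70/100) + (0.039 + ½·0.34²)·0.3333] / (σ√T) = (-0.3567 + 0.0323) / 0.1963 = -1.6526 ≈ -1.65
d₂ = -1.6526 − 0.1963 = -1.8489 ≈ -1.85
Risk-neutral Pr[S_T > K] = N(d₂) = N(-1.85) = 0.0322

0.0322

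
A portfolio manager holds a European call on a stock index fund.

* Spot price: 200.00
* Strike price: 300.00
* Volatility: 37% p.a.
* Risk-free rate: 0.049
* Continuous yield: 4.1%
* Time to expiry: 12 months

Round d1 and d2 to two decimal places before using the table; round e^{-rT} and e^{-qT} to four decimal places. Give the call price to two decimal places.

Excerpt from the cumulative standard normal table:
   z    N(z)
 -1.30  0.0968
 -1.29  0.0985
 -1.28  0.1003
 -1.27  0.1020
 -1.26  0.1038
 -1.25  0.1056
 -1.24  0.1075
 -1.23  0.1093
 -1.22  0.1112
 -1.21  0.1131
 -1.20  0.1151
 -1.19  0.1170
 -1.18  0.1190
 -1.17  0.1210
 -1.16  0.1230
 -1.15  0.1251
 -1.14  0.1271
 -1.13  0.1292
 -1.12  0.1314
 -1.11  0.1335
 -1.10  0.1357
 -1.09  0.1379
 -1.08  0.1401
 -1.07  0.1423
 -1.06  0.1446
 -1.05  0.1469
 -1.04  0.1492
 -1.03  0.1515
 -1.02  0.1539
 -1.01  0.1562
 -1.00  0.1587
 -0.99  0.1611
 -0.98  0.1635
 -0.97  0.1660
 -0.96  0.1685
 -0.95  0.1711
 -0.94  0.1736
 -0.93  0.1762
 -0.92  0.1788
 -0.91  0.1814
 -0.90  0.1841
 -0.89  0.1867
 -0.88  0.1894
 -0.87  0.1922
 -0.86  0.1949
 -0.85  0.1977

σ√T = 0.37 × 1.0000 = 0.3700
d₁ = [ln(200/300) + (0.049 − 0.041 + 0.37²/2)·1] / 0.3700 = [-0.4055 + 0.0764] / 0.3700 = -0.8892 ≈ -0.89
d₂ = d₁ − σ√T = -0.8892 − 0.3700 = -1.2592 ≈ -1.26
e^(−qT) = e^(−0.041·1) = 0.9598;  e^(−rT) = e^(−0.049·1) = 0.9522
C = 200·0.9598·N(-0.89) − 300·0.9522·N(-1.26) = 200·0.9598·0.1867 − 300·0.9522·0.1038 = 35.8389 − 29.6515 = 6.1874

6.19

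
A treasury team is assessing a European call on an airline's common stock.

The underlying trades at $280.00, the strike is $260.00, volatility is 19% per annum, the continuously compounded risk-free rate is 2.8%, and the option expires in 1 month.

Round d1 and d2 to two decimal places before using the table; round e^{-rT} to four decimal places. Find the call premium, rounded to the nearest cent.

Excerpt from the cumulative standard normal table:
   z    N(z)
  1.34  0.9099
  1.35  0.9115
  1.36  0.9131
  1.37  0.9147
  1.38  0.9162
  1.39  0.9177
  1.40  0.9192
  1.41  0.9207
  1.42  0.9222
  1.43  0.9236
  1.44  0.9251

T = 0.08333;  σ√T = 0.0548
d₁ = [ln(280/260) + (0.028 + 0.19²/2)·0.08333] / 0.0548 = [0.0741 + 0.0038] / 0.0548 = 1.4211 → 1.42
d₂ = d₁ − σ√T = 1.4211 − 0.0548 = 1.3663 → 1.37
e^(−rT) = e^(−0.028·0.08333) = 0.9977
C = 280·N(1.42) − 260·0.9977·N(1.37) = 280·0.9222 − 260·0.9977·0.9147 = 258.2160 − 237.2750 = 20.9410

$20.94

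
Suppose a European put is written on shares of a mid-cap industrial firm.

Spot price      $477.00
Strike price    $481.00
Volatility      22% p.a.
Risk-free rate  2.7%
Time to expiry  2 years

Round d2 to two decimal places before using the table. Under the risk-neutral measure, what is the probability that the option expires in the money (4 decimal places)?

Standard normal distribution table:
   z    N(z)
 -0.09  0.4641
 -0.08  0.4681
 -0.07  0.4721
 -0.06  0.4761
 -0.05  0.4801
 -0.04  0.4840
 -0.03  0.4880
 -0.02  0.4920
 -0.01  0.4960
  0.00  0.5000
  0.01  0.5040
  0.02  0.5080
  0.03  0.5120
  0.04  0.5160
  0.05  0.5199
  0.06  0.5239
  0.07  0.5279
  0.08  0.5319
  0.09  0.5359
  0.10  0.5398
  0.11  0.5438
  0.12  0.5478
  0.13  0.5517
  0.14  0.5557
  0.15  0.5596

T = 2;  σ√T = 0.3111
d₁ = [ln(477/481) + (0.027 + ½·0.22²)·2] / (σ√T) = (-0.0084 + 0.1024) / 0.3111 = 0.3023 ≈ 0.30
d₂ = 0.3023 − 0.3111 = -0.0088 ≈ -0.01
Pr(exercise) under Q = N(−d₂) = N(0.01) = 0.5040

0.5040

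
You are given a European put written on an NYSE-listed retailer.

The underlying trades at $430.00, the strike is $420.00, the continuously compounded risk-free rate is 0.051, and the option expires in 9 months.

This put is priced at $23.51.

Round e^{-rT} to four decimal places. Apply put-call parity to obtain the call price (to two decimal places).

$49.26

e^(−rT) = e^(−0.051·0.75) = 0.9625
Put-call parity: C − P = S − K·e^(−rT) = 430 − 420·0.9625 = 430 − 404.2500 = 25.7500
C = P + (C − P) = 23.51 + (25.7500) = 49.2600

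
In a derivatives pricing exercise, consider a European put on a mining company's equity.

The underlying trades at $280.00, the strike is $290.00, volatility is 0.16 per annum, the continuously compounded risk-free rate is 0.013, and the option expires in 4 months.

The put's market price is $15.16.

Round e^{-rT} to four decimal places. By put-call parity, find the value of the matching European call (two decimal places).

$6.41

e^(−rT) = e^(−0.013·0.3333) = 0.9957
Put-call parity: C − P = S − K·e^(−rT) = 280 − 290·0.9957 = 280 − 288.7530 = -8.7530
C = P + (C − P) = 15.16 + (-8.7530) = 6.4070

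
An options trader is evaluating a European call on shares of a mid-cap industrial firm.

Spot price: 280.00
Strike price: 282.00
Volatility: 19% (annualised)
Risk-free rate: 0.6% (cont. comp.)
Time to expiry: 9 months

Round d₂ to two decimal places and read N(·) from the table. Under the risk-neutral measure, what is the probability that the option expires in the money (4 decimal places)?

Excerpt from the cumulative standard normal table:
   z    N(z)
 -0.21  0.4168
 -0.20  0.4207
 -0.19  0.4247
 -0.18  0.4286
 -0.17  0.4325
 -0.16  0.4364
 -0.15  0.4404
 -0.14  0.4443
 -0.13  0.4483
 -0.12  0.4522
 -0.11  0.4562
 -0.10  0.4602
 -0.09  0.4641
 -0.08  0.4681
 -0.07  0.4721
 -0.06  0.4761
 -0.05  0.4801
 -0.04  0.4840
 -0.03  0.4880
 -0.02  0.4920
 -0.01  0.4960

0.4602

σ√T = 0.19·√0.75 = 0.1645
ln(S/K) + (r + σ²/2)T = ln(280/282) + (0.006 + 0.19²/2)·0.75 = -0.0071 + 0.0180 = 0.0109
d₁ = 0.0109 / 0.1645 = 0.0664 ⇒ 0.07
d₂ = d₁ − σ√T = 0.0664 − 0.1645 = -0.0982 ⇒ -0.10
Pr(exercise) under Q = N(d₂) = 0.4602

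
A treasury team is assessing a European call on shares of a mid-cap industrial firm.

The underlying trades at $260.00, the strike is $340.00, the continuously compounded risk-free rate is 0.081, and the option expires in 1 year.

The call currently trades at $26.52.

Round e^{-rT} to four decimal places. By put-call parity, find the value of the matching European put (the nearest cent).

$80.07

exp(−rT) = exp(−0.081·1) = 0.9222
Put-call parity: C − P = S − K·e^(−rT) = 260 − 340·0.9222 = 260 − 313.5480 = -53.5480
P = C − (C − P) = 26.52 − (-53.5480) = 80.0680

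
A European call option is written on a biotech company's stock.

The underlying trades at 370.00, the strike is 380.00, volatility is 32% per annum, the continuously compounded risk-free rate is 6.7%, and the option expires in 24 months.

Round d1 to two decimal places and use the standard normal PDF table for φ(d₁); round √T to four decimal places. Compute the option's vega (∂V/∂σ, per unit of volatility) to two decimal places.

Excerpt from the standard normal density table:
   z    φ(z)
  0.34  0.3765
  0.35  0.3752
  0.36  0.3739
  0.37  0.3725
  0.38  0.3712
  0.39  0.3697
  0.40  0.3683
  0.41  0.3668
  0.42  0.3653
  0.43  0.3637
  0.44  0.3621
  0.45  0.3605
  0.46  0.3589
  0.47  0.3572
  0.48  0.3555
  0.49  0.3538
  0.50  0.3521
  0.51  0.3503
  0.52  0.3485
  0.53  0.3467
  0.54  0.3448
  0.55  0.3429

σ√T = 0.32 × 1.4142 = 0.4525
d₁ = [ln(370/380) + (0.067 + 0.32²/2)·2] / 0.4525 = [-0.0267 + 0.2364] / 0.4525 = 0.4634 ≈ 0.46
√T = √2 = 1.4142
φ(d₁) = φ(0.46) = 0.3589
vega = S·φ(d₁)·√T = 370·0.3589·1.4142 = 187.7959

187.80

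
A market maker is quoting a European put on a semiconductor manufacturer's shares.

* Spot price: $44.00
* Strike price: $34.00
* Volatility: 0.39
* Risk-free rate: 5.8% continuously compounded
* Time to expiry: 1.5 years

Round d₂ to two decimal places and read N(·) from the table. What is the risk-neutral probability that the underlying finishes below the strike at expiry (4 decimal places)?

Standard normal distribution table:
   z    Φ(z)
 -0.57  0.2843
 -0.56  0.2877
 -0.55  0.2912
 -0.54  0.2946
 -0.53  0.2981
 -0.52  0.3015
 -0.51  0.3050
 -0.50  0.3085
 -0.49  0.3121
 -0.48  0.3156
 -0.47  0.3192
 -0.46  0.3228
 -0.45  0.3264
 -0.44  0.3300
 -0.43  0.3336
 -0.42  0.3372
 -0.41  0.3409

T = 1.5;  σ√T = 0.4777
d₁ = [ln(44/34) + (0.058 + 0.39²/2)·1.5] / 0.4777 = [0.2578 + 0.2011] / 0.4777 = 0.9608 → 0.96
d₂ = d₁ − σ√T = 0.9608 − 0.4777 = 0.4831 → 0.48
Risk-neutral Pr[S_T < K] = N(−d₂) = N(-0.48) = 0.3156

0.3156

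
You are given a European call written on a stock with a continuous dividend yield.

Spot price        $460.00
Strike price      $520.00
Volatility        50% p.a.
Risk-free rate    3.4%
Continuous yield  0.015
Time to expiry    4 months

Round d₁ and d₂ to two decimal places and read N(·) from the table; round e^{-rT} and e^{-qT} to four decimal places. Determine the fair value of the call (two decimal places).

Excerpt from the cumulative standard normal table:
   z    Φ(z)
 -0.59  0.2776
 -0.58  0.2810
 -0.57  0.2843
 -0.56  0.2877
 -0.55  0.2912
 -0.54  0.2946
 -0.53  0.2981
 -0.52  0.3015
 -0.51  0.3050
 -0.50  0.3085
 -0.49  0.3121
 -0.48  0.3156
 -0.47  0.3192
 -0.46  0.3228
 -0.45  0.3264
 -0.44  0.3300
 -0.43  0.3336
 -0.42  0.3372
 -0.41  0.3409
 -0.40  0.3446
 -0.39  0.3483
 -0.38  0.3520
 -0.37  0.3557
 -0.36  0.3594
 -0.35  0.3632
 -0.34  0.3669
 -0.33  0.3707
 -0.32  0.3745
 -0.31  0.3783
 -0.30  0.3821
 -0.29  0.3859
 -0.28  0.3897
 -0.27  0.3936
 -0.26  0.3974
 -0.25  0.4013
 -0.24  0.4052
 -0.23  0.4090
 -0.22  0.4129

$32.18

σ√T = 0.5·√0.3333 = 0.2887
d₁ = [ln(460/520) + (0.034 − 0.015 + ½·0.5²)·0.3333] / (σ√T) = (-0.1226 + 0.0480) / 0.2887 = -0.2584 ⇒ -0.26
d₂ = -0.2584 − 0.2887 = -0.5471 ⇒ -0.55
e^(−qT) = e^(−0.015·0.3333) = 0.9950;  e^(−rT) = e^(−0.034·0.3333) = 0.9887
C = 460·0.9950·N(-0.26) − 520·0.9887·N(-0.55) = 460·0.9950·0.3974 − 520·0.9887·0.2912 = 181.8900 − 149.7129 = 32.1771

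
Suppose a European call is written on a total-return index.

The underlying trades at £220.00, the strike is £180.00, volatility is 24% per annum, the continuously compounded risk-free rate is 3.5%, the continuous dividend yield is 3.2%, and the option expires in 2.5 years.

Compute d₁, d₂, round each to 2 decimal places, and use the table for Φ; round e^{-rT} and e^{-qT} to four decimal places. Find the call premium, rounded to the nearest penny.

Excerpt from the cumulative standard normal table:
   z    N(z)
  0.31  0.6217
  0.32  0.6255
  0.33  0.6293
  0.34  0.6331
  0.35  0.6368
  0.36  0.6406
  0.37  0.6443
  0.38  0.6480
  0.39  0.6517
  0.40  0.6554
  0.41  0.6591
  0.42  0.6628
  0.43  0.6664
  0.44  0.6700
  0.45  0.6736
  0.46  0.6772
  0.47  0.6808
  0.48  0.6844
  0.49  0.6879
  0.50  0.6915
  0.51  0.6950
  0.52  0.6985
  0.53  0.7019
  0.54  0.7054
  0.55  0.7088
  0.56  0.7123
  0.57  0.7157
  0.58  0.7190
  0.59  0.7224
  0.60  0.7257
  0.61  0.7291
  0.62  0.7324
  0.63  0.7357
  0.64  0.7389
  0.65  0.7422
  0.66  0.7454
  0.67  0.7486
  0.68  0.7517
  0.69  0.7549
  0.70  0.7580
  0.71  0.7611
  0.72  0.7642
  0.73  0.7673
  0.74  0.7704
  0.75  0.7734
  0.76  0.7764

T = 2.5;  σ√T = 0.3795
d₁ = [ln(220/180) + (0.035 − 0.032 + 0.24²/2)·2.5] / 0.3795 = [0.2007 + 0.0795] / 0.3795 = 0.7383 ≈ 0.74
d₂ = d₁ − σ√T = 0.7383 − 0.3795 = 0.3588 ≈ 0.36
exp(−qT) = exp(−0.032·2.5) = 0.9231;  exp(−rT) = exp(−0.035·2.5) = 0.9162
N(d₁) = N(0.74) = 0.7704;  N(d₂) = N(0.36) = 0.6406
C = 220·0.9231·0.7704 − 180·0.9162·0.6406 = 156.4544 − 105.6452 = 50.8092

£50.81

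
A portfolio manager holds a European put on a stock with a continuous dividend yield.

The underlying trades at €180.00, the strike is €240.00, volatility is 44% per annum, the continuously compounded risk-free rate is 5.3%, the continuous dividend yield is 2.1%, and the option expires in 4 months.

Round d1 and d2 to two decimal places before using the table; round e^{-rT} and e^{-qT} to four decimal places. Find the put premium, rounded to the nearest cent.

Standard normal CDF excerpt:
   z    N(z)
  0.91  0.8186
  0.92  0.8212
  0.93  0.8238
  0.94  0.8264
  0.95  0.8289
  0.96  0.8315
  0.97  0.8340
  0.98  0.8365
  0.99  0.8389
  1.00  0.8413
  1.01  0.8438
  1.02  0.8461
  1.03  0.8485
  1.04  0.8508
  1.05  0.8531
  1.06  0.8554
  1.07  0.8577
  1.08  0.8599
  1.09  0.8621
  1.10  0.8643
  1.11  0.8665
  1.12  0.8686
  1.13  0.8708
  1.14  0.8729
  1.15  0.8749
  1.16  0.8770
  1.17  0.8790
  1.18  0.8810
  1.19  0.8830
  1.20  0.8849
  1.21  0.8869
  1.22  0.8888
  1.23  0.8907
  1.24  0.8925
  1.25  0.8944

σ√T = 0.44·√0.3333 = 0.2540
d₁ = [ln(180/240) + (0.053 − 0.021 + 0.44²/2)·0.3333] / 0.2540 = [-0.2877 + 0.0429] / 0.2540 = -0.9634 ⇒ -0.96
d₂ = d₁ − σ√T = -0.9634 − 0.2540 = -1.2175 ⇒ -1.22
exp(−qT) = exp(−0.021·0.3333) = 0.9930;  exp(−rT) = exp(−0.053·0.3333) = 0.9825
P = 240·0.9825·N(1.22) − 180·0.9930·N(0.96) = 240·0.9825·0.8888 − 180·0.9930·0.8315 = 209.5790 − 148.6223 = 60.9567

€60.96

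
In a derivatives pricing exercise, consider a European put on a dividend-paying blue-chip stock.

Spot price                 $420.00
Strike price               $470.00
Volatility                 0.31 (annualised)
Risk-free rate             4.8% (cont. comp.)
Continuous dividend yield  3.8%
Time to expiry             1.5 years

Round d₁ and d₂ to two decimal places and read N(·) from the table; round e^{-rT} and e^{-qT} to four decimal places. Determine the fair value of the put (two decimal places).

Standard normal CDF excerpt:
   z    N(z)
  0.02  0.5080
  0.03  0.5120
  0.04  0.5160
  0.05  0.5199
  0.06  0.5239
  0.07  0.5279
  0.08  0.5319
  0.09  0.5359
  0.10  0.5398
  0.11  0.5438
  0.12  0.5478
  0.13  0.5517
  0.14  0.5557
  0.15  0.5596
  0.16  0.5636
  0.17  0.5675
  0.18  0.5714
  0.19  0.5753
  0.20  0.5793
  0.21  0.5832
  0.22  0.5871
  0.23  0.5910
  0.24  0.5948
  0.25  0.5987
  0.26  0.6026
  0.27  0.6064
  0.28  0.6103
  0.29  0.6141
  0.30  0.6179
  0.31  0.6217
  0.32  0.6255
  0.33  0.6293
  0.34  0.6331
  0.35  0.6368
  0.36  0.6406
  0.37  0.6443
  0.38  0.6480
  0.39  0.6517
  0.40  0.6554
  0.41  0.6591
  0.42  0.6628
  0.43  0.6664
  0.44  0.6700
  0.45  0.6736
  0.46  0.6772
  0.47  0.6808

$85.15

σ√T = 0.31 × 1.2247 = 0.3797
d₁ = [ln(420/470) + (0.048 − 0.038 + 0.31²/2)·1.5] / 0.3797 = [-0.1125 + 0.0871] / 0.3797 = -0.0669 which rounds to -0.07
d₂ = d₁ − σ√T = -0.0669 − 0.3797 = -0.4466 which rounds to -0.45
exp(−qT) = exp(−0.038·1.5) = 0.9446;  exp(−rT) = exp(−0.048·1.5) = 0.9305
P = 470·0.9305·N(0.45) − 420·0.9446·N(0.07) = 470·0.9305·0.6736 − 420·0.9446·0.5279 = 294.5889 − 209.4348 = 85.1540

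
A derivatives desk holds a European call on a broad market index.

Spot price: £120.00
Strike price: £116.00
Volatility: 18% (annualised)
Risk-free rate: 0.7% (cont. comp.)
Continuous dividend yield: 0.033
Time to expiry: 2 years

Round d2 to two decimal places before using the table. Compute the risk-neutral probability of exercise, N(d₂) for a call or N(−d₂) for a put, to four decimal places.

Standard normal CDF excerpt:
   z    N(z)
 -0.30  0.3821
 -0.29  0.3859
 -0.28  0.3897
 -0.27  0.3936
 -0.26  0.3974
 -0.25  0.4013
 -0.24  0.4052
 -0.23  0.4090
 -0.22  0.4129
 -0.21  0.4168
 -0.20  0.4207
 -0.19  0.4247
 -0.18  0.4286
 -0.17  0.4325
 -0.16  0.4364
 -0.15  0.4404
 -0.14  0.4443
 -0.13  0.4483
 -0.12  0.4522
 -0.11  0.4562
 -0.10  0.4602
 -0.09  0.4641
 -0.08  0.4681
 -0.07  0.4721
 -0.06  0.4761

σ√T = 0.18·√2 = 0.2546
d₁ = [ln(120/116) + (0.007 − 0.033 + 0.18²/2)·2] / 0.2546 = [0.0339 − 0.0196] / 0.2546 = 0.0562 ≈ 0.06
d₂ = d₁ − σ√T = 0.0562 − 0.2546 = -0.1984 ≈ -0.20
Risk-neutral Pr[S_T > K] = N(d₂) = N(-0.20) = 0.4207

0.4207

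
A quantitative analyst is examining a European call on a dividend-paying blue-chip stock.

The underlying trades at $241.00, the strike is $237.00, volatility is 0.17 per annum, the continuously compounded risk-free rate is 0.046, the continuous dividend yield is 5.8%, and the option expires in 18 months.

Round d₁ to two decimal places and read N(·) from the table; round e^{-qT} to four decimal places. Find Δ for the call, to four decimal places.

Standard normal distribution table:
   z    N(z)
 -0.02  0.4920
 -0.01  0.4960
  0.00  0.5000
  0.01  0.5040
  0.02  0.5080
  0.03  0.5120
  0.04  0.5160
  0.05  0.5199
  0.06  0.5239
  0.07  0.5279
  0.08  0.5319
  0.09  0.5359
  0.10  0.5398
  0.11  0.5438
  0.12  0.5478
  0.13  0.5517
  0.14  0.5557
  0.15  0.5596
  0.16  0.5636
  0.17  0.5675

σ√T = 0.17 × 1.2247 = 0.2082
d₁ = [ln(241/237) + (0.046 − 0.058 + 0.17²/2)·1.5] / 0.2082 = [0.0167 + 0.0037] / 0.2082 = 0.0980 ≈ 0.10
N(d₁) = N(0.10) = 0.5398
Δ_call = exp(−qT)·N(d₁) = 0.9167·0.5398 = 0.4948

0.4948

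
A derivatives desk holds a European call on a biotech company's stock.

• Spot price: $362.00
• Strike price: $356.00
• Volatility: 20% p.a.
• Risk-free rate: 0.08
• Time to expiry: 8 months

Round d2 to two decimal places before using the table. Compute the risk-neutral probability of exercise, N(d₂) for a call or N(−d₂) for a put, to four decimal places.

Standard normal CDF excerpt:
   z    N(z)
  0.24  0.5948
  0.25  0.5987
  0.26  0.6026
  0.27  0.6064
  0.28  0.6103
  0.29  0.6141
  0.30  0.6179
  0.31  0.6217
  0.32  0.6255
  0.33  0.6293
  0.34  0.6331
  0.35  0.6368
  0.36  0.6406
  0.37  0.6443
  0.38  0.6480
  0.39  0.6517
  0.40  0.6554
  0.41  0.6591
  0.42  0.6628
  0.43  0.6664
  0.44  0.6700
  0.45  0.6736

0.6368

σ√T = 0.2 × 0.8165 = 0.1633
ln(S/K) + (r + σ²/2)T = ln(362/356) + (0.08 + 0.2²/2)·0.6667 = 0.0167 + 0.0667 = 0.0834
d₁ = 0.0834 / 0.1633 = 0.5106 which rounds to 0.51
d₂ = d₁ − σ√T = 0.5106 − 0.1633 = 0.3473 which rounds to 0.35
Pr(exercise) under Q = N(d₂) = 0.6368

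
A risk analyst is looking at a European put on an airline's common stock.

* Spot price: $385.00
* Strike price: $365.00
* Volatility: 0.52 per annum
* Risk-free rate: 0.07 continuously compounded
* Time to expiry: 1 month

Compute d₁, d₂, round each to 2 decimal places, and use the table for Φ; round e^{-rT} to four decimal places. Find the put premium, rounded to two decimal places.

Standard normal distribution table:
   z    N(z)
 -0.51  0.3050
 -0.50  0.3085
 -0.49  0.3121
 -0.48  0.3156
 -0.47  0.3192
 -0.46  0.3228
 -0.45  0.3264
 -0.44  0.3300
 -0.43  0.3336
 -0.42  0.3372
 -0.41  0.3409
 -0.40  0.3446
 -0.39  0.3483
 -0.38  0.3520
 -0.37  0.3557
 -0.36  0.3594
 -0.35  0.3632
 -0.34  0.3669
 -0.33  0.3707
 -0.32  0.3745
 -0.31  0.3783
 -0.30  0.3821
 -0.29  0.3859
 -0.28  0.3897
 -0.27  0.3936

σ√T = 0.52·√0.08333 = 0.1501
d₁ = [ln(385/365) + (0.07 + 0.52²/2)·0.08333] / 0.1501 = [0.0533 + 0.0171] / 0.1501 = 0.4693 → 0.47
d₂ = d₁ − σ√T = 0.4693 − 0.1501 = 0.3192 → 0.32
exp(−rT) = exp(−0.07·0.08333) = 0.9942
P = 365·0.9942·N(-0.32) − 385·N(-0.47) = 365·0.9942·0.3745 − 385·0.3192 = 135.8997 − 122.8920 = 13.0077

$13.01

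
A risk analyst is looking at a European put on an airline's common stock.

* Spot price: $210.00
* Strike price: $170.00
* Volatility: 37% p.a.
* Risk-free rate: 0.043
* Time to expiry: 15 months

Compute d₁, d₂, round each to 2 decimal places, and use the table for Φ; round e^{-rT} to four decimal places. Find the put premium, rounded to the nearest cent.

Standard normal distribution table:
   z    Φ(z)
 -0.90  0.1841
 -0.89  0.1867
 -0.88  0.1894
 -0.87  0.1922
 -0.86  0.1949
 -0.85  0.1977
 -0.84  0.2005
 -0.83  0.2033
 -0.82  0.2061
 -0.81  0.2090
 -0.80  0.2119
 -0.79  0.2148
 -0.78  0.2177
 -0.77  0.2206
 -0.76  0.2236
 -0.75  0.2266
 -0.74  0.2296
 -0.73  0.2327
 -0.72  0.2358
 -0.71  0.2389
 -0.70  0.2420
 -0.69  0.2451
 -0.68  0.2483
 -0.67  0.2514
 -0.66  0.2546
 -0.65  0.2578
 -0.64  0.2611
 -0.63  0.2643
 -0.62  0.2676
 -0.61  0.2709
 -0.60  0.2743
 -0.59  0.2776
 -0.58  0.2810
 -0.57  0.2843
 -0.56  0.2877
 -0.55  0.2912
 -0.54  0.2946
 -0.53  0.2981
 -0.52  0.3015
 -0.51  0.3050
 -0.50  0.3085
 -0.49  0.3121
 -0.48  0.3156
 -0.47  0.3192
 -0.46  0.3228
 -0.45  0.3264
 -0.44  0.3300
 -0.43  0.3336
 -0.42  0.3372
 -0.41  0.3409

σ√T = 0.37·√1.25 = 0.4137
ln(S/K) + (r + σ²/2)T = ln(210/170) + (0.043 + 0.37²/2)·1.25 = 0.2113 + 0.1393 = 0.3506
d₁ = 0.3506 / 0.4137 = 0.8476 ⇒ 0.85
d₂ = d₁ − σ√T = 0.8476 − 0.4137 = 0.4339 ⇒ 0.43
exp(−rT) = exp(−0.043·1.25) = 0.9477
P = 170·0.9477·N(-0.43) − 210·N(-0.85) = 170·0.9477·0.3336 − 210·0.1977 = 53.7460 − 41.5170 = 12.2290

$12.23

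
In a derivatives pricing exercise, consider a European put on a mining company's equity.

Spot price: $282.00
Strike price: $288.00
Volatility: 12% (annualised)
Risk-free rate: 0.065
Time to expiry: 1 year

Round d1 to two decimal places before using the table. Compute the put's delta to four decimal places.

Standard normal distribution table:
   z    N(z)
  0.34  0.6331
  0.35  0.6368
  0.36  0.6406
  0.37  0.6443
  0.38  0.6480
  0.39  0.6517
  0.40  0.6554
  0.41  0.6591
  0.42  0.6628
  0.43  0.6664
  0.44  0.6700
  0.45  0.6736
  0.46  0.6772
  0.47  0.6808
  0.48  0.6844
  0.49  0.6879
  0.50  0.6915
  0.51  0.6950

σ√T = 0.12·√1 = 0.1200
ln(S/K) + (r + σ²/2)T = ln(282/288) + (0.065 + 0.12²/2)·1 = -0.0211 + 0.0722 = 0.0511
d₁ = 0.0511 / 0.1200 = 0.4262 → 0.43
N(d₁) = N(0.43) = 0.6664
Δ_put = N(d₁) − 1 = 0.6664 − 1 = -0.3336

-0.3336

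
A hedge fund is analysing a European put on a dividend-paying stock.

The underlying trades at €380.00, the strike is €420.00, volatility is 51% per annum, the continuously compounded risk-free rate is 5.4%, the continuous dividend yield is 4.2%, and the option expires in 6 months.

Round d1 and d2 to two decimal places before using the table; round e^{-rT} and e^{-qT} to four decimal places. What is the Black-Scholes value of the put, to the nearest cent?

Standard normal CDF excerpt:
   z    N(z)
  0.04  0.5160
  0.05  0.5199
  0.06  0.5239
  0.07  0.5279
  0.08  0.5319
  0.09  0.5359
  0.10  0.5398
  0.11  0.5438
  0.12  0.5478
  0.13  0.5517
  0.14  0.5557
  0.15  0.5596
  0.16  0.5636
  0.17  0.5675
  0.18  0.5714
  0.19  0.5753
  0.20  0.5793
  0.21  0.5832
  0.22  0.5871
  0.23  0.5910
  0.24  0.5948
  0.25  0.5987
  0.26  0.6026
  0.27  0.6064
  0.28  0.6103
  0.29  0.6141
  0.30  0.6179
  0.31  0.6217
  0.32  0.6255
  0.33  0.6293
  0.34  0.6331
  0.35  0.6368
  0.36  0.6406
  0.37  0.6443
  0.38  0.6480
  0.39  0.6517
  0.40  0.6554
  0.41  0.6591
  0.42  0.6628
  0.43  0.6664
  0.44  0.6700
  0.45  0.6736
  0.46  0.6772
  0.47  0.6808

T = 0.5;  σ√T = 0.3606
ln(S/K) + (r − q + σ²/2)T = ln(380/420) + (0.054 − 0.042 + 0.51²/2)·0.5 = -0.1001 + 0.0710 = -0.0291
d₁ = -0.0291 / 0.3606 = -0.0806 ⇒ -0.08
d₂ = d₁ − σ√T = -0.0806 − 0.3606 = -0.4412 ⇒ -0.44
e^(−qT) = e^(−0.042·0.5) = 0.9792;  e^(−rT) = e^(−0.054·0.5) = 0.9734
N(−d₂) = N(0.44) = 0.6700;  N(−d₁) = N(0.08) = 0.5319
P = 420·0.9734·0.6700 − 380·0.9792·0.5319 = 273.9148 − 197.9179 = 75.9969

€76.00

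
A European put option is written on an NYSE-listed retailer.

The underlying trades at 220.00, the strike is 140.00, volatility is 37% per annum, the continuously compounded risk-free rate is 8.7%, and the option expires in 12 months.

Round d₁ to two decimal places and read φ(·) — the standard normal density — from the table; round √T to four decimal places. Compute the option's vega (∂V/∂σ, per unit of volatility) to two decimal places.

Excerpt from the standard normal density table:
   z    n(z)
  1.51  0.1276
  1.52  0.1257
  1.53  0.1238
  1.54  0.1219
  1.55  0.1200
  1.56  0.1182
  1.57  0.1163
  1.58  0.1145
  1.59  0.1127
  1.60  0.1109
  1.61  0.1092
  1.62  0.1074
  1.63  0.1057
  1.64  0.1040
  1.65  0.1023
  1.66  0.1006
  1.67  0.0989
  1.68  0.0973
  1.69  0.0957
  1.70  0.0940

22.88

σ√T = 0.37·√1 = 0.3700
d₁ = [ln(220/140) + (0.087 + 0.37²/2)·1] / 0.3700 = [0.4520 + 0.1554] / 0.3700 = 1.6417 → 1.64
√T = √1 = 1.0000
φ(d₁) = φ(1.64) = 0.1040
vega = S·φ(d₁)·√T = 220·0.1040·1.0000 = 22.8800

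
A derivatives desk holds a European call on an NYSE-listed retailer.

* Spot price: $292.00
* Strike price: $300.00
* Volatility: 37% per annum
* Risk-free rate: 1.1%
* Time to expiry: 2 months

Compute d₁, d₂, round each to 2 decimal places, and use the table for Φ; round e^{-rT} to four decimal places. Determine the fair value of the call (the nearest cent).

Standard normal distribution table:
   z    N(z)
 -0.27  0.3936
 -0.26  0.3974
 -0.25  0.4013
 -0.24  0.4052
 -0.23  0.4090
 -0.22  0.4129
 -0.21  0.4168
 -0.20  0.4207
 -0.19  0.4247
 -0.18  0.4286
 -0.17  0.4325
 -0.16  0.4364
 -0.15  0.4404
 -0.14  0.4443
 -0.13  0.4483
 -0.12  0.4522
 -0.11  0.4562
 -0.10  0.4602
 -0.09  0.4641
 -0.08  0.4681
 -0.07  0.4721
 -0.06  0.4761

σ√T = 0.37 × 0.4082 = 0.1511
ln(S/K) + (r + σ²/2)T = ln(292/300) + (0.011 + 0.37²/2)·0.1667 = -0.0270 + 0.0132 = -0.0138
d₁ = -0.0138 / 0.1511 = -0.0913 which rounds to -0.09
d₂ = d₁ − σ√T = -0.0913 − 0.1511 = -0.2423 which rounds to -0.24
exp(−rT) = exp(−0.011·0.1667) = 0.9982
N(d₁) = N(-0.09) = 0.4641;  N(d₂) = N(-0.24) = 0.4052
C = 292·0.4641 − 300·0.9982·0.4052 = 135.5172 − 121.3412 = 14.1760

$14.18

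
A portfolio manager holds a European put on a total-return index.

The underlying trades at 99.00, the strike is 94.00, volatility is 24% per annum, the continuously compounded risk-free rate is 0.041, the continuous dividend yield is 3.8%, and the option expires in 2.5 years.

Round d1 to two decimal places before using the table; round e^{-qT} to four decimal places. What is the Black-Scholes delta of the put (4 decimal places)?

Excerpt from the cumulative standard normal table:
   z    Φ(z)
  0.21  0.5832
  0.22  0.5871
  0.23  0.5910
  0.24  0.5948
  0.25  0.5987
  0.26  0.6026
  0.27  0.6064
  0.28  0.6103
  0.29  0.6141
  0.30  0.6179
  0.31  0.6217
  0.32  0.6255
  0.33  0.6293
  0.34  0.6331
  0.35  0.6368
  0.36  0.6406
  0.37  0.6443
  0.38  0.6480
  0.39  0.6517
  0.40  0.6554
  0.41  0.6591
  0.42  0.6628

-0.3303

σ√T = 0.24 × 1.5811 = 0.3795
d₁ = [ln(99/94) + (0.041 − 0.038 + 0.24²/2)·2.5] / 0.3795 = [0.0518 + 0.0795] / 0.3795 = 0.3461 ⇒ 0.35
N(d₁) = N(0.35) = 0.6368
Δ_put = e^(−qT)·(N(d₁) − 1) = 0.9094·(0.6368 − 1) = -0.3303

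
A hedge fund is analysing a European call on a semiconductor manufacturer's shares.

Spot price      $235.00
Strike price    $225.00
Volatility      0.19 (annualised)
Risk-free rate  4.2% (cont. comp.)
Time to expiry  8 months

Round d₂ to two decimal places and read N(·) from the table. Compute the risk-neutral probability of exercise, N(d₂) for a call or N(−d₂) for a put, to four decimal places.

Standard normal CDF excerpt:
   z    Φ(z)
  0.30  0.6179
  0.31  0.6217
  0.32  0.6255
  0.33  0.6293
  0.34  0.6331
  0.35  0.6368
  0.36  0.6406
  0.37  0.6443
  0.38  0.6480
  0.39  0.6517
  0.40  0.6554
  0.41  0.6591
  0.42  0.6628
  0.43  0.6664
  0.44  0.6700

σ√T = 0.19·√0.6667 = 0.1551
ln(S/K) + (r + σ²/2)T = ln(235/225) + (0.042 + 0.19²/2)·0.6667 = 0.0435 + 0.0400 = 0.0835
d₁ = 0.0835 / 0.1551 = 0.5384 ⇒ 0.54
d₂ = d₁ − σ√T = 0.5384 − 0.1551 = 0.3832 ⇒ 0.38
Risk-neutral Pr[S_T > K] = N(d₂) = N(0.38) = 0.6480

0.6480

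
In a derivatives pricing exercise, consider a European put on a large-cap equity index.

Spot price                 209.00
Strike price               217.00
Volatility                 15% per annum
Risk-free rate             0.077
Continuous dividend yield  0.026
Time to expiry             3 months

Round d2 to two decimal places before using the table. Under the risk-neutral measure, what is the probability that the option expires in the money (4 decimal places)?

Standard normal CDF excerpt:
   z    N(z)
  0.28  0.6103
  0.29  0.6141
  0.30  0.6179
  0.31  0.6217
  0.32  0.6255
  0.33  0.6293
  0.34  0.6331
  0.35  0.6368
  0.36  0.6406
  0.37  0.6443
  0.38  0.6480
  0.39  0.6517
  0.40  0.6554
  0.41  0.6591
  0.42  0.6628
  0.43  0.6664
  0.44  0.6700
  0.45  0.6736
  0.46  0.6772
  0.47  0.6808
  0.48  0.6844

0.6443

σ√T = 0.15·√0.25 = 0.0750
ln(S/K) + (r − q + σ²/2)T = ln(209/217) + (0.077 − 0.026 + 0.15²/2)·0.25 = -0.0376 + 0.0156 = -0.0220
d₁ = -0.0220 / 0.0750 = -0.2933 ≈ -0.29
d₂ = d₁ − σ√T = -0.2933 − 0.0750 = -0.3683 ≈ -0.37
Pr(exercise) under Q = N(−d₂) = N(0.37) = 0.6443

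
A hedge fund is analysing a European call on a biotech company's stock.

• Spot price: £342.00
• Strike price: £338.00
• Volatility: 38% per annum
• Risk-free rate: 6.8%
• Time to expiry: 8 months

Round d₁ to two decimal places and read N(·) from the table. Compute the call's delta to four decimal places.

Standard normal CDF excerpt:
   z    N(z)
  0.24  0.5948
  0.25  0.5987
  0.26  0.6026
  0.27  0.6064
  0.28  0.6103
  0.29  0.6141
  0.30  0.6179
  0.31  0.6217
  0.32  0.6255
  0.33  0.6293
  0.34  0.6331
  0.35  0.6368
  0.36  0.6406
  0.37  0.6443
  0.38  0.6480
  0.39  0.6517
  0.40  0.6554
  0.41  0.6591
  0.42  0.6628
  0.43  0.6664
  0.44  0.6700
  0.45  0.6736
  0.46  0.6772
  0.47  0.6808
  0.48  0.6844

σ√T = 0.38·√0.6667 = 0.3103
ln(S/K) + (r + σ²/2)T = ln(342/338) + (0.068 + 0.38²/2)·0.6667 = 0.0118 + 0.0935 = 0.1052
d₁ = 0.1052 / 0.3103 = 0.3392 ⇒ 0.34
N(d₁) = N(0.34) = 0.6331
Δ_call = N(d₁) = 0.6331

0.6331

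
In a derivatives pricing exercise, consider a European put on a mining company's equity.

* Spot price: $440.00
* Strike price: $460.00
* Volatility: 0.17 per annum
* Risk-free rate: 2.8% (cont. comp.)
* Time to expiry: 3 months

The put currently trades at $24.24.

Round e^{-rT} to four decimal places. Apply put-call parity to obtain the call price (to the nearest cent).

exp(−rT) = exp(−0.028·0.25) = 0.9930
Put-call parity: C − P = S − K·e^(−rT) = 440 − 460·0.9930 = 440 − 456.7800 = -16.7800
C = P + (C − P) = 24.24 + (-16.7800) = 7.4600

$7.46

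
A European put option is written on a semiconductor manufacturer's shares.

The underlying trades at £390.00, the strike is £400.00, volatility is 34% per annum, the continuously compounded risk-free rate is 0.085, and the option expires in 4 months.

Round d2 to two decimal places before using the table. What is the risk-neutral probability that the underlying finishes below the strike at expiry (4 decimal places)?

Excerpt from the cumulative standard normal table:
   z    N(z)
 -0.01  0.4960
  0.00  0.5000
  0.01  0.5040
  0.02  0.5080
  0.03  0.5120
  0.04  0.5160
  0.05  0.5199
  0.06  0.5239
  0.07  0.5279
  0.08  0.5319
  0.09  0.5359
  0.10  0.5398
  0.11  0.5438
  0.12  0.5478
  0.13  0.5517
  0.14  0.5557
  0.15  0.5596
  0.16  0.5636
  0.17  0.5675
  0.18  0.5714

0.5319

σ√T = 0.34 × 0.5774 = 0.1963
ln(S/K) + (r + σ²/2)T = ln(390/400) + (0.085 + 0.34²/2)·0.3333 = -0.0253 + 0.0476 = 0.0223
d₁ = 0.0223 / 0.1963 = 0.1135 which rounds to 0.11
d₂ = d₁ − σ√T = 0.1135 − 0.1963 = -0.0828 which rounds to -0.08
Pr(exercise) under Q = N(−d₂) = N(0.08) = 0.5319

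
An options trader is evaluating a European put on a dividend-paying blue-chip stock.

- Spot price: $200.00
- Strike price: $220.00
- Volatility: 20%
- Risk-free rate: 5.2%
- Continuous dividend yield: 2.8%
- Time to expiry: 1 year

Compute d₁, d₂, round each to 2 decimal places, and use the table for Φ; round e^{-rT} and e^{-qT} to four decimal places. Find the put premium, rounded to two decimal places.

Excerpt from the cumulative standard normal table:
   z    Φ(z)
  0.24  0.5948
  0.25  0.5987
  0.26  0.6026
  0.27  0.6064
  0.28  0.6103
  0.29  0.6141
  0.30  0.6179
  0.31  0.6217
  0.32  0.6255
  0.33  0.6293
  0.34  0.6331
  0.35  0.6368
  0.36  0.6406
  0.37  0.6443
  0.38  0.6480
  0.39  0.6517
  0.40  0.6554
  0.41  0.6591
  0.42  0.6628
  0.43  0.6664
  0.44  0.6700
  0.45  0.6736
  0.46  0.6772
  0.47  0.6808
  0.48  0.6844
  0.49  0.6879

$24.24

T = 1;  σ√T = 0.2000
d₁ = [ln(200/220) + (0.052 − 0.028 + ½·0.2²)·1] / (σ√T) = (-0.0953 + 0.0440) / 0.2000 = -0.2566 ⇒ -0.26
d₂ = -0.2566 − 0.2000 = -0.4566 ⇒ -0.46
exp(−qT) = exp(−0.028·1) = 0.9724;  exp(−rT) = exp(−0.052·1) = 0.9493
P = 220·0.9493·N(0.46) − 200·0.9724·N(0.26) = 220·0.9493·0.6772 − 200·0.9724·0.6026 = 141.4305 − 117.1936 = 24.2369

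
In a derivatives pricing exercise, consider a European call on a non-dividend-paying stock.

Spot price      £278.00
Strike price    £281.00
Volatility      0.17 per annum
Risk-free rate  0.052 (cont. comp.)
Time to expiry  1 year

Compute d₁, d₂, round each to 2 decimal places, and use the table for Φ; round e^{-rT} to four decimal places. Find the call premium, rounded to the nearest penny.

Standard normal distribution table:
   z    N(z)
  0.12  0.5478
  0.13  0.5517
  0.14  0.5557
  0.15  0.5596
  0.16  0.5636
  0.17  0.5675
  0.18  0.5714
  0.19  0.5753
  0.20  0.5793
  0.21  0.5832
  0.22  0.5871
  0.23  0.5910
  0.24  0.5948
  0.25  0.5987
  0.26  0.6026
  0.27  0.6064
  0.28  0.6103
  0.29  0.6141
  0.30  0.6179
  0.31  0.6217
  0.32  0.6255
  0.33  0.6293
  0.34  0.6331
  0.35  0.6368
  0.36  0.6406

σ√T = 0.17·√1 = 0.1700
d₁ = [ln(278/281) + (0.052 + ½·0.17²)·1] / (σ√T) = (-0.0107 + 0.0664) / 0.1700 = 0.3277 which rounds to 0.33
d₂ = 0.3277 − 0.1700 = 0.1577 which rounds to 0.16
exp(−rT) = exp(−0.052·1) = 0.9493
N(d₁) = N(0.33) = 0.6293;  N(d₂) = N(0.16) = 0.5636
C = 278·0.6293 − 281·0.9493·0.5636 = 174.9454 − 150.3422 = 24.6032

£24.60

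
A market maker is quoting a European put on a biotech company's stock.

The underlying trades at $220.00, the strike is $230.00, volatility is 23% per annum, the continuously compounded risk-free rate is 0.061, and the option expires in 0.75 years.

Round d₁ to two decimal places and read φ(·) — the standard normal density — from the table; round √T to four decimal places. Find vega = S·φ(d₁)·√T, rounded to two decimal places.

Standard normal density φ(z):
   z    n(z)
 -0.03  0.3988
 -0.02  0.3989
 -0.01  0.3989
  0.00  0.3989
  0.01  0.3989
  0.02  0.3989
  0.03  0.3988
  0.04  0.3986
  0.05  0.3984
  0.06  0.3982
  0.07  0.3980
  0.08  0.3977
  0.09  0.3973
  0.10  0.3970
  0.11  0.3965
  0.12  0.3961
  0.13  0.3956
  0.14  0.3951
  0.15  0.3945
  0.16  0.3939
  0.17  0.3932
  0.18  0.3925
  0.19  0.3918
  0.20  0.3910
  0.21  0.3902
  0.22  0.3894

T = 0.75;  σ√T = 0.1992
d₁ = [ln(220/230) + (0.061 + 0.23²/2)·0.75] / 0.1992 = [-0.0445 + 0.0656] / 0.1992 = 0.1061 → 0.11
√T = √0.75 = 0.8660
φ(d₁) = φ(0.11) = 0.3965
vega = S·φ(d₁)·√T = 220·0.3965·0.8660 = 75.5412

75.54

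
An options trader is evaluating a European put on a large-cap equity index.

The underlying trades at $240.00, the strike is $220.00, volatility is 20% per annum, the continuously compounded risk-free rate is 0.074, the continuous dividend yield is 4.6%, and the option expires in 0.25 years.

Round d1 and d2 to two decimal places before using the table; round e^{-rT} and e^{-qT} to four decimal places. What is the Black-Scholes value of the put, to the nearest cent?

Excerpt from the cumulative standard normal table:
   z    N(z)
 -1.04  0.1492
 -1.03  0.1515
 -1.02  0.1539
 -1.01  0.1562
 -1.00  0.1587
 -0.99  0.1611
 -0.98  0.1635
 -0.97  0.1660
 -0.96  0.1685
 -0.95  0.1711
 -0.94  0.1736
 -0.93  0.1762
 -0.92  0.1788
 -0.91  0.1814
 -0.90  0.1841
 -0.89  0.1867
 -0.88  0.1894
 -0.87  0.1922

σ√T = 0.2·√0.25 = 0.1000
d₁ = [ln(240/220) + (0.074 − 0.046 + ½·0.2²)·0.25] / (σ√T) = (0.0870 + 0.0120) / 0.1000 = 0.9901 which rounds to 0.99
d₂ = 0.9901 − 0.1000 = 0.8901 which rounds to 0.89
exp(−qT) = exp(−0.046·0.25) = 0.9886;  exp(−rT) = exp(−0.074·0.25) = 0.9817
P = 220·0.9817·N(-0.89) − 240·0.9886·N(-0.99) = 220·0.9817·0.1867 − 240·0.9886·0.1611 = 40.3223 − 38.2232 = 2.0991

$2.10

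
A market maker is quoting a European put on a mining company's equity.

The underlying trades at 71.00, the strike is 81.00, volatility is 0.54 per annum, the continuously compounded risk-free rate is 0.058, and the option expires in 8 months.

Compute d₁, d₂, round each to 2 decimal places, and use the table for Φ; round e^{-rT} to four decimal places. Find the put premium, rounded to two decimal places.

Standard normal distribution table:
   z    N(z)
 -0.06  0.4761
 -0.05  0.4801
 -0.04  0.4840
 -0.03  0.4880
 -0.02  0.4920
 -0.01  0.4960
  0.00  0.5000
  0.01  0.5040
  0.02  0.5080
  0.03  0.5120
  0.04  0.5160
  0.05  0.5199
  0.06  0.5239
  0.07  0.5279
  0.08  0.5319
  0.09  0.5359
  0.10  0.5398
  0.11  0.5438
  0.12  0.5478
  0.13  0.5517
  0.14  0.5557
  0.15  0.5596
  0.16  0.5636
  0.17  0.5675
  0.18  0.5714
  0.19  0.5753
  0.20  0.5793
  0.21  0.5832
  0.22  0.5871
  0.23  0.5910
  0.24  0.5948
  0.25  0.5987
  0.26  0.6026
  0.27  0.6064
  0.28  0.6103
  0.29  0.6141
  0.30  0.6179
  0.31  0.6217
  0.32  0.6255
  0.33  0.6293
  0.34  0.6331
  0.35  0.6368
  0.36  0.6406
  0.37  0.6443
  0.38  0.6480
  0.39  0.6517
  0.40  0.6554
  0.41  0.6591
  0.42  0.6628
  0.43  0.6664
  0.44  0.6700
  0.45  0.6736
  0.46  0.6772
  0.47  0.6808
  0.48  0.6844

16.72

T = 0.6667;  σ√T = 0.4409
d₁ = [ln(71/81) + (0.058 + 0.54²/2)·0.6667] / 0.4409 = [-0.1318 + 0.1359] / 0.4409 = 0.0093 ≈ 0.01
d₂ = d₁ − σ√T = 0.0093 − 0.4409 = -0.4316 ≈ -0.43
e^(−rT) = e^(−0.058·0.6667) = 0.9621
N(−d₂) = N(0.43) = 0.6664;  N(−d₁) = N(-0.01) = 0.4960
P = 81·0.9621·0.6664 − 71·0.4960 = 51.9326 − 35.2160 = 16.7166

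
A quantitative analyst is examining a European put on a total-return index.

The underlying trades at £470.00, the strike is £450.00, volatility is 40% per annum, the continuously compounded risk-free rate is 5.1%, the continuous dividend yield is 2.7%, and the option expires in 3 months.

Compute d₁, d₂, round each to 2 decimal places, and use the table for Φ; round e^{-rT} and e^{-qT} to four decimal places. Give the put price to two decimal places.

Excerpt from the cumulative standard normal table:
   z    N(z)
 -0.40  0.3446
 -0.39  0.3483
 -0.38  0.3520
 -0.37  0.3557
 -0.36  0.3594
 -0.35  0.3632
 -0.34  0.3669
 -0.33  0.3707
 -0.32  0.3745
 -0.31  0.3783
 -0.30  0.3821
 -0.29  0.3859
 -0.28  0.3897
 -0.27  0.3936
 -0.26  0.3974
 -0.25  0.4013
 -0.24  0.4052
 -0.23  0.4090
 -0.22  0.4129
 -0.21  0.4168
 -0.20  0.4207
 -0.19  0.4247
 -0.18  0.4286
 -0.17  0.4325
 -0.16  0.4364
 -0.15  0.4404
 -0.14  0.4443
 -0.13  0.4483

£26.10

T = 0.25;  σ√T = 0.2000
ln(S/K) + (r − q + σ²/2)T = ln(470/450) + (0.051 − 0.027 + 0.4²/2)·0.25 = 0.0435 + 0.0260 = 0.0695
d₁ = 0.0695 / 0.2000 = 0.3474 ≈ 0.35
d₂ = d₁ − σ√T = 0.3474 − 0.2000 = 0.1474 ≈ 0.15
exp(−qT) = exp(−0.027·0.25) = 0.9933;  exp(−rT) = exp(−0.051·0.25) = 0.9873
N(−d₂) = N(-0.15) = 0.4404;  N(−d₁) = N(-0.35) = 0.3632
P = 450·0.9873·0.4404 − 470·0.9933·0.3632 = 195.6631 − 169.5603 = 26.1028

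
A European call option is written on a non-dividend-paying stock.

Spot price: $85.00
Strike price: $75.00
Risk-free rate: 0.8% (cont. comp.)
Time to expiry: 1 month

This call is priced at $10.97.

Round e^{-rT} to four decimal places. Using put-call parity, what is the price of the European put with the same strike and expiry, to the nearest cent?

$0.92

e^(−rT) = e^(−0.008·0.08333) = 0.9993
Put-call parity: C − P = S − K·e^(−rT) = 85 − 75·0.9993 = 85 − 74.9475 = 10.0525
P = C − (C − P) = 10.97 − (10.0525) = 0.9175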